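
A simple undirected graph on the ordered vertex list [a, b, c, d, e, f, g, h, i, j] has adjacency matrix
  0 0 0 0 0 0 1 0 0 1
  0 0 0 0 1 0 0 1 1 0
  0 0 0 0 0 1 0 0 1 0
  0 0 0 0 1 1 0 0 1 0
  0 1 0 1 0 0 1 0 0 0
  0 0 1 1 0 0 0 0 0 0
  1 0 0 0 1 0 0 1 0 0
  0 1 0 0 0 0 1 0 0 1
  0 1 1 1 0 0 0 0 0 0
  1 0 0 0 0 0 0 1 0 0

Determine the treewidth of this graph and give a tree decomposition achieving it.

The largest bag has 3 vertices, giving width 2; this decomposition certifies tw(G) ≤ 2. The edges f–c–i–d–f form a cycle, so G is not a tree and its treewidth is at least 2. Hence tw(G) = 2 exactly.

Treewidth 2.
One such decomposition:
Bags: B1 = {c, d, f}  B2 = {c, d, i}  B3 = {d, e, i}  B4 = {b, e, i}  B5 = {b, e, g}  B6 = {b, g, h}  B7 = {a, g, h}  B8 = {a, h, j}
Tree: B1–B2, B2–B3, B3–B4, B4–B5, B5–B6, B6–B7, B7–B8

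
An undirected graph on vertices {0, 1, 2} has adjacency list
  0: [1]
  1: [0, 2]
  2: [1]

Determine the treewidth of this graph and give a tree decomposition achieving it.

Treewidth 1.
Bags: B1 = {1, 2}  B2 = {0, 1}
Tree: B1–B2

Each bag holds 2 vertices, so the decomposition has width 1, which upper-bounds the treewidth. Since G has at least one edge (e.g. 1–2), it is not an edgeless graph, so tw(G) ≥ 1. Hence tw(G) = 1 exactly.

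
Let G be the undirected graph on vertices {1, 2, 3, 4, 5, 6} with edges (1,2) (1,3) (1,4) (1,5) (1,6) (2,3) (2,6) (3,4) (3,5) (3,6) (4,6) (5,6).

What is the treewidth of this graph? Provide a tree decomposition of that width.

Treewidth 3.
Bags: B1 = {1, 3, 5, 6}  B2 = {1, 3, 4, 6}  B3 = {1, 2, 3, 6}
Tree: B1–B2, B2–B3

Each bag holds 4 vertices, so the decomposition has width 3, which upper-bounds the treewidth. For the lower bound, the 4 vertices {1, 2, 3, 6} are pairwise adjacent, and any tree decomposition puts a clique entirely inside one bag — forcing width ≥ 3. The upper and lower bounds meet at 3, so that is the treewidth.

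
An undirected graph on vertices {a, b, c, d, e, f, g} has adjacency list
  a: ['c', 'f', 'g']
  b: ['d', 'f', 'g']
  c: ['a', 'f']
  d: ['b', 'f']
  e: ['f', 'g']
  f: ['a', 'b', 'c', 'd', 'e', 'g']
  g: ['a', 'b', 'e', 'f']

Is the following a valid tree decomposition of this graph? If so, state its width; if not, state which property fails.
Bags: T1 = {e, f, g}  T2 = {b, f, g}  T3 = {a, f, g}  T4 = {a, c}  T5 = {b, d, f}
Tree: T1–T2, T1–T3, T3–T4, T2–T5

No — edge (f,c) lies in no bag.

A tree decomposition must satisfy three properties: every vertex lies in some bag; for every edge, both endpoints lie together in some bag; and for every vertex, the bags containing it form a connected subtree. Here edge (f,c) lies in no bag, so the decomposition is invalid.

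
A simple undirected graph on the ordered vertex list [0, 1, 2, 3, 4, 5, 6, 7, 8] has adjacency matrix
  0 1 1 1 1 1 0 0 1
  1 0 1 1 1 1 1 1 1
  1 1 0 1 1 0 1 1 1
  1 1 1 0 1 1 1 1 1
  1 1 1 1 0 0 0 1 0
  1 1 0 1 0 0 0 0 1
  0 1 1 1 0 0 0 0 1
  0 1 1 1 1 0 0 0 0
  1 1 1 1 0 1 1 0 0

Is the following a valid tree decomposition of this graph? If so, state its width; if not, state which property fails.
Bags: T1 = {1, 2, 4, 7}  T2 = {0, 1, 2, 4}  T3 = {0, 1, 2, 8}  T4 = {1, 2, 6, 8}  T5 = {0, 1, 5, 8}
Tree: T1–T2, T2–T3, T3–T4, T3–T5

A tree decomposition must satisfy three properties: every vertex lies in some bag; for every edge, both endpoints lie together in some bag; and for every vertex, the bags containing it form a connected subtree. Here vertex 3 appears in no bag, so the decomposition is invalid.

No — vertex 3 appears in no bag.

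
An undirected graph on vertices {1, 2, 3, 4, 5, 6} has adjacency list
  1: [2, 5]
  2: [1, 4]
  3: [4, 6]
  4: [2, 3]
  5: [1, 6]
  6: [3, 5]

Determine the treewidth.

2

A width-2 tree decomposition is:
Bags: B1 = {3, 5, 6}  B2 = {1, 3, 5}  B3 = {1, 2, 3}  B4 = {2, 3, 4}
Tree: B1–B2, B2–B3, B3–B4
The largest bag has 3 vertices, giving width 2; this decomposition certifies tw(G) ≤ 2. For the lower bound, G contains the cycle 3–6–5–1–2–4–3, so G is not a forest; only forests have treewidth ≤ 1, hence tw(G) ≥ 2. Therefore the treewidth is 2.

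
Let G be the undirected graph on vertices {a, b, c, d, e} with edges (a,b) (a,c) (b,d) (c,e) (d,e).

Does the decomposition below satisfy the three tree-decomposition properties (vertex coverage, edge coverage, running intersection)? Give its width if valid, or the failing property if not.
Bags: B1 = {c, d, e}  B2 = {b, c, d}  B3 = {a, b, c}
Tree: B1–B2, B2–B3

Yes; width 2.

Every vertex of G appears in some bag (union = {a, b, c, d, e}); every edge is covered by a bag; and for each vertex v the set of bags containing v is connected in the bag tree. The decomposition is therefore valid. The largest bag has 3 vertices, so the width is 2.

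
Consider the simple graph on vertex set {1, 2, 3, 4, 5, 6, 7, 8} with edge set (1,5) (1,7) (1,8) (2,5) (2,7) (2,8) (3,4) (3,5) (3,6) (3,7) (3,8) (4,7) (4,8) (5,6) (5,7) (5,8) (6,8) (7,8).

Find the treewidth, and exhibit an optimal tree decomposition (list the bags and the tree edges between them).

Each bag holds 4 vertices, so the decomposition has width 3, which upper-bounds the treewidth. For the lower bound, the 4 vertices {3, 4, 7, 8} are pairwise adjacent, and any tree decomposition puts a clique entirely inside one bag — forcing width ≥ 3. The upper and lower bounds meet at 3, so that is the treewidth.

Treewidth 3.
One optimal decomposition is:
Bags: B1 = {3, 5, 7, 8}  B2 = {1, 5, 7, 8}  B3 = {3, 5, 6, 8}  B4 = {2, 5, 7, 8}  B5 = {3, 4, 7, 8}
Tree: B1–B2, B1–B3, B2–B4, B1–B5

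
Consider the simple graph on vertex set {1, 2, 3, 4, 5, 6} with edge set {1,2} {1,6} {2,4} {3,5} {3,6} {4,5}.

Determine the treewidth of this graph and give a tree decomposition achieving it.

Treewidth 2.
One such decomposition:
Bags: B1 = {1, 2, 6}  B2 = {2, 3, 6}  B3 = {2, 3, 5}  B4 = {2, 4, 5}
Tree: B1–B2, B2–B3, B3–B4

Each bag holds 3 vertices, so the decomposition has width 2, which upper-bounds the treewidth. The edges 2–1–6–3–5–4–2 form a cycle, so G is not a tree and its treewidth is at least 2. Combining the bounds, tw(G) = 2.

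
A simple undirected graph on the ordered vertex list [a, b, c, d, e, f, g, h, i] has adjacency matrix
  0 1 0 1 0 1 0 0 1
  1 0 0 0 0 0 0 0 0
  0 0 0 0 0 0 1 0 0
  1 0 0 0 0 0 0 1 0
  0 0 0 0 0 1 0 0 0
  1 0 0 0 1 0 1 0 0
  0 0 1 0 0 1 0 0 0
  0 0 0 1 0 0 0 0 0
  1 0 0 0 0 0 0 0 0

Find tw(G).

A width-1 tree decomposition is:
Bags: B1 = {c, g}  B2 = {f, g}  B3 = {a, f}  B4 = {e, f}  B5 = {a, b}  B6 = {a, d}  B7 = {a, i}  B8 = {d, h}
Tree: B1–B2, B2–B3, B3–B4, B3–B5, B5–B6, B6–B7, B6–B8
Each bag holds 2 vertices, so the decomposition has width 1, which upper-bounds the treewidth. G has an edge, so its treewidth is at least 1. Hence tw(G) = 1 exactly.

1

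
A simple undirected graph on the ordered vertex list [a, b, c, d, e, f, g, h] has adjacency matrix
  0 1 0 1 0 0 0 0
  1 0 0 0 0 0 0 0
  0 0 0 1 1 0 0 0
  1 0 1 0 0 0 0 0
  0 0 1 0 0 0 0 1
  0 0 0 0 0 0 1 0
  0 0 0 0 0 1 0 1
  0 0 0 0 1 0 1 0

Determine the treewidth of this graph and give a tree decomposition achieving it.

Treewidth 1.
One optimal decomposition is:
Bags: B1 = {f, g}  B2 = {g, h}  B3 = {e, h}  B4 = {c, e}  B5 = {c, d}  B6 = {a, d}  B7 = {a, b}
Tree: B1–B2, B2–B3, B3–B4, B4–B5, B5–B6, B6–B7

Every bag has size at most 2, so the width is 2 − 1 = 1 and tw(G) ≤ 1. Any graph with an edge has treewidth ≥ 1, and G has the edge f–g. The upper and lower bounds meet at 1, so that is the treewidth.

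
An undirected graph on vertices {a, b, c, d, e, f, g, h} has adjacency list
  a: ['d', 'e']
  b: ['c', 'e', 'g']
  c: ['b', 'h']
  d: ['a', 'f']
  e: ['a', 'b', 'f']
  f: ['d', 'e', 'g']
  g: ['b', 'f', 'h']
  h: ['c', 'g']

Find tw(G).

A width-2 tree decomposition is:
Bags: B1 = {a, d, e}  B2 = {d, e, f}  B3 = {b, e, f}  B4 = {b, f, g}  B5 = {b, c, g}  B6 = {c, g, h}
Tree: B1–B2, B2–B3, B3–B4, B4–B5, B5–B6
Every bag has size at most 3, so the width is 3 − 1 = 2 and tw(G) ≤ 2. Since a–d–f–e–a is a cycle in G, G is not acyclic. Forests are exactly the graphs of treewidth ≤ 1, so tw(G) ≥ 2. Therefore the treewidth is 2.

2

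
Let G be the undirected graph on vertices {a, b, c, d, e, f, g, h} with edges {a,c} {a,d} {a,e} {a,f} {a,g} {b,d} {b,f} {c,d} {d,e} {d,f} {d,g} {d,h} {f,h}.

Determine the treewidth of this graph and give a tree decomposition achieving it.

Every bag has size at most 3, so the width is 3 − 1 = 2 and tw(G) ≤ 2. Conversely, {d, f, h} is a clique of size 3, and the vertices of any clique must share a bag in every tree decomposition; so some bag has ≥ 3 vertices and tw(G) ≥ 2. The upper and lower bounds meet at 2, so that is the treewidth.

Treewidth 2.
One optimal decomposition is:
Bags: B1 = {a, d, f}  B2 = {a, d, e}  B3 = {b, d, f}  B4 = {a, d, g}  B5 = {d, f, h}  B6 = {a, c, d}
Tree: B1–B2, B1–B3, B1–B4, B1–B5, B1–B6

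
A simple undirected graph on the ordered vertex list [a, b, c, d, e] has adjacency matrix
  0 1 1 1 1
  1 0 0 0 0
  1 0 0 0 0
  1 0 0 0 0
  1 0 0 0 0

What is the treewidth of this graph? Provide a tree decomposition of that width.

Treewidth 1.
One optimal decomposition is:
Bags: B1 = {a, c}  B2 = {a, b}  B3 = {a, e}  B4 = {a, d}
Tree: B1–B2, B1–B3, B2–B4

Each bag holds 2 vertices, so the decomposition has width 1, which upper-bounds the treewidth. Since G has at least one edge (e.g. c–a), it is not an edgeless graph, so tw(G) ≥ 1. Combining the bounds, tw(G) = 1.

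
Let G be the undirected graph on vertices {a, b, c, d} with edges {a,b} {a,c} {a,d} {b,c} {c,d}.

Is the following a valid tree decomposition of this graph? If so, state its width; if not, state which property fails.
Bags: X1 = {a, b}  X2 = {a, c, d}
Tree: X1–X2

No — edge (c,b) lies in no bag.

A tree decomposition must satisfy three properties: every vertex lies in some bag; for every edge, both endpoints lie together in some bag; and for every vertex, the bags containing it form a connected subtree. Here edge (c,b) lies in no bag, so the decomposition is invalid.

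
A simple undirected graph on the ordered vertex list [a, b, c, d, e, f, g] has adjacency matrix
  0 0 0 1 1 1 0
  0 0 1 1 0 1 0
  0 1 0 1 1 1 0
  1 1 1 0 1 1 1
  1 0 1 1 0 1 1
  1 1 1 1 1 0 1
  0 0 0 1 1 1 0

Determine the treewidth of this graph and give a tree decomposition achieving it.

Every bag has size at most 4, so the width is 4 − 1 = 3 and tw(G) ≤ 3. On the other hand G contains the 4-clique {d, e, f, g}. A clique must lie in a single bag of any decomposition, so no decomposition can have width below 3. Combining the bounds, tw(G) = 3.

Treewidth 3.
One optimal decomposition is:
Bags: B1 = {c, d, e, f}  B2 = {a, d, e, f}  B3 = {d, e, f, g}  B4 = {b, c, d, f}
Tree: B1–B2, B1–B3, B1–B4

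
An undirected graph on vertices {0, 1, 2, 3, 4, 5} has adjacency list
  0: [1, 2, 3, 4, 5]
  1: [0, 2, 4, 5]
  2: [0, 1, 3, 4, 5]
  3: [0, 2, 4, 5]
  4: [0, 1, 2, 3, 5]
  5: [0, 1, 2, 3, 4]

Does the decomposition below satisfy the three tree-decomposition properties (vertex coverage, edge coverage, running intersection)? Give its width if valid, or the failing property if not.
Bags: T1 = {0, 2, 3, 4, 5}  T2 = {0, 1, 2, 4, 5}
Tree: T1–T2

Yes; width 4.

Checking the three conditions: (i) the bags cover all of {0, 1, 2, 3, 4, 5}; (ii) for each edge, some bag contains both endpoints; (iii) the bags containing any fixed vertex form a subtree. All hold, so the decomposition is valid with width 5 − 1 = 4.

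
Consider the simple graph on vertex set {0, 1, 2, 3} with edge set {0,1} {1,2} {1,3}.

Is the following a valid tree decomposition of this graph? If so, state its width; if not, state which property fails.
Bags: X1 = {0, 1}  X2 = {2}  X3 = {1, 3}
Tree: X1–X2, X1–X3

A tree decomposition must satisfy three properties: every vertex lies in some bag; for every edge, both endpoints lie together in some bag; and for every vertex, the bags containing it form a connected subtree. Here edge (1,2) lies in no bag, so the decomposition is invalid.

No — edge (1,2) lies in no bag.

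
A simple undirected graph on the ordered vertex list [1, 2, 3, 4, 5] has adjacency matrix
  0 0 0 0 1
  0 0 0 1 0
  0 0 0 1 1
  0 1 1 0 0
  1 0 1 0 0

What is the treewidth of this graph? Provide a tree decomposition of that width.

Treewidth 1.
Bags: B1 = {2, 4}  B2 = {3, 4}  B3 = {3, 5}  B4 = {1, 5}
Tree: B1–B2, B2–B3, B3–B4

Every bag has size at most 2, so the width is 2 − 1 = 1 and tw(G) ≤ 1. G has an edge, so its treewidth is at least 1. Therefore the treewidth is 1.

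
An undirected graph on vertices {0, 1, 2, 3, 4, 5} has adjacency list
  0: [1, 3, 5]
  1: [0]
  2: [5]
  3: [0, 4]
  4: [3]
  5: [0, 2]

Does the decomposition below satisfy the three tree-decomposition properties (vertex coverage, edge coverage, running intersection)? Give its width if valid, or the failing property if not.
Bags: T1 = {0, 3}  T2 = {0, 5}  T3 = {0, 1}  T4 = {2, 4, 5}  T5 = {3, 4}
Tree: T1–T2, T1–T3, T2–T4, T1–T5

No — bags containing vertex 4 are not connected in the tree.

A tree decomposition must satisfy three properties: every vertex lies in some bag; for every edge, both endpoints lie together in some bag; and for every vertex, the bags containing it form a connected subtree. Here bags containing vertex 4 are not connected in the tree, so the decomposition is invalid.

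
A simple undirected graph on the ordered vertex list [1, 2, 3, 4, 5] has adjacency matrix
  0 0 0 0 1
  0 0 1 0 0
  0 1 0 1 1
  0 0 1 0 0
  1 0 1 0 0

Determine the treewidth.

1

A width-1 tree decomposition is:
Bags: B1 = {3, 4}  B2 = {3, 5}  B3 = {2, 3}  B4 = {1, 5}
Tree: B1–B2, B1–B3, B2–B4
Every bag has size at most 2, so the width is 2 − 1 = 1 and tw(G) ≤ 1. Any graph with an edge has treewidth ≥ 1, and G has the edge 4–3. The upper and lower bounds meet at 1, so that is the treewidth.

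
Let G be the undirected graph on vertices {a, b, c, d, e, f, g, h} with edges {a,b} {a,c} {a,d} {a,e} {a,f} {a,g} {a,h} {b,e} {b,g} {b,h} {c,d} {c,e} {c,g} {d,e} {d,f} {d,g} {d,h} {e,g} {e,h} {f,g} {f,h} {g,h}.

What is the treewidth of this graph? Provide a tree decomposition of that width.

Each bag holds 5 vertices, so the decomposition has width 4, which upper-bounds the treewidth. On the other hand G contains the 5-clique {a, d, e, g, h}. A clique must lie in a single bag of any decomposition, so no decomposition can have width below 4. Therefore the treewidth is 4.

Treewidth 4.
Bags: B1 = {a, d, e, g, h}  B2 = {a, d, f, g, h}  B3 = {a, b, e, g, h}  B4 = {a, c, d, e, g}
Tree: B1–B2, B1–B3, B1–B4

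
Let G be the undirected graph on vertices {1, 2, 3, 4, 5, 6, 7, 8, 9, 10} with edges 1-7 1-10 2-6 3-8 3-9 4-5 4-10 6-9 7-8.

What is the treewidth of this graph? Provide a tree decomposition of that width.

Each bag holds 2 vertices, so the decomposition has width 1, which upper-bounds the treewidth. G has an edge, so its treewidth is at least 1. Hence tw(G) = 1 exactly.

Treewidth 1.
Bags: B1 = {2, 6}  B2 = {6, 9}  B3 = {3, 9}  B4 = {3, 8}  B5 = {7, 8}  B6 = {1, 7}  B7 = {1, 10}  B8 = {4, 10}  B9 = {4, 5}
Tree: B1–B2, B2–B3, B3–B4, B4–B5, B5–B6, B6–B7, B7–B8, B8–B9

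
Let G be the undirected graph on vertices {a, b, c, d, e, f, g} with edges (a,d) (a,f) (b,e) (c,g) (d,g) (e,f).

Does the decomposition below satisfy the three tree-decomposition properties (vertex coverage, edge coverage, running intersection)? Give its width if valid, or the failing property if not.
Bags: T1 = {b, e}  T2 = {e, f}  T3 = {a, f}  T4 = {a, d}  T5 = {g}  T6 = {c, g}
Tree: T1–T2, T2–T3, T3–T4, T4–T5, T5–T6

A tree decomposition must satisfy three properties: every vertex lies in some bag; for every edge, both endpoints lie together in some bag; and for every vertex, the bags containing it form a connected subtree. Here edge (d,g) lies in no bag, so the decomposition is invalid.

No — edge (d,g) lies in no bag.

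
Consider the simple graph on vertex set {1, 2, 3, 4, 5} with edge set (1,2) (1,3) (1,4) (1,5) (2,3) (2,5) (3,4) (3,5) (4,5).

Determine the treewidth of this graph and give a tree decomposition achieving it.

Treewidth 3.
One optimal decomposition is:
Bags: B1 = {1, 2, 3, 5}  B2 = {1, 3, 4, 5}
Tree: B1–B2

The largest bag has 4 vertices, giving width 3; this decomposition certifies tw(G) ≤ 3. For the lower bound, the 4 vertices {1, 2, 3, 5} are pairwise adjacent, and any tree decomposition puts a clique entirely inside one bag — forcing width ≥ 3. Therefore the treewidth is 3.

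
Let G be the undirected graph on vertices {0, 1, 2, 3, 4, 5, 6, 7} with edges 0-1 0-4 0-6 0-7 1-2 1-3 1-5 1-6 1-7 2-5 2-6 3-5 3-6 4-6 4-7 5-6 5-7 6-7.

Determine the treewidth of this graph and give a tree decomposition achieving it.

Treewidth 3.
Bags: B1 = {1, 2, 5, 6}  B2 = {1, 3, 5, 6}  B3 = {1, 5, 6, 7}  B4 = {0, 1, 6, 7}  B5 = {0, 4, 6, 7}
Tree: B1–B2, B2–B3, B3–B4, B4–B5

The largest bag has 4 vertices, giving width 3; this decomposition certifies tw(G) ≤ 3. On the other hand G contains the 4-clique {0, 1, 6, 7}. A clique must lie in a single bag of any decomposition, so no decomposition can have width below 3. The upper and lower bounds meet at 3, so that is the treewidth.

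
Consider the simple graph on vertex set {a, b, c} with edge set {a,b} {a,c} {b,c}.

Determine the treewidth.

A width-2 tree decomposition is:
Bags: B1 = {a, b, c}
Tree: (single bag)
With just one bag of size 3, the width is 3 − 1 = 2, so tw(G) ≤ 2. For the lower bound, the 3 vertices {a, b, c} are pairwise adjacent, and any tree decomposition puts a clique entirely inside one bag — forcing width ≥ 2. The upper and lower bounds meet at 2, so that is the treewidth.

2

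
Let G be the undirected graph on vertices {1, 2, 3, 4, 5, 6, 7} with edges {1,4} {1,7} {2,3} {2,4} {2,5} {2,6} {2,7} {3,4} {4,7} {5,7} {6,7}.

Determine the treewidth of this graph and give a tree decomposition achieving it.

The largest bag has 3 vertices, giving width 2; this decomposition certifies tw(G) ≤ 2. For the lower bound, the 3 vertices {1, 4, 7} are pairwise adjacent, and any tree decomposition puts a clique entirely inside one bag — forcing width ≥ 2. Combining the bounds, tw(G) = 2.

Treewidth 2.
One such decomposition:
Bags: B1 = {2, 4, 7}  B2 = {2, 6, 7}  B3 = {1, 4, 7}  B4 = {2, 3, 4}  B5 = {2, 5, 7}
Tree: B1–B2, B1–B3, B1–B4, B1–B5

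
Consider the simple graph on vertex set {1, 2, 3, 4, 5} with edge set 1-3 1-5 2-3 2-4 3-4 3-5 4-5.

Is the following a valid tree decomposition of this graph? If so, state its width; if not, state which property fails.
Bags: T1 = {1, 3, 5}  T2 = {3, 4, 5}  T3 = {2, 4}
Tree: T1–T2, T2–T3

No — edge (3,2) lies in no bag.

A tree decomposition must satisfy three properties: every vertex lies in some bag; for every edge, both endpoints lie together in some bag; and for every vertex, the bags containing it form a connected subtree. Here edge (3,2) lies in no bag, so the decomposition is invalid.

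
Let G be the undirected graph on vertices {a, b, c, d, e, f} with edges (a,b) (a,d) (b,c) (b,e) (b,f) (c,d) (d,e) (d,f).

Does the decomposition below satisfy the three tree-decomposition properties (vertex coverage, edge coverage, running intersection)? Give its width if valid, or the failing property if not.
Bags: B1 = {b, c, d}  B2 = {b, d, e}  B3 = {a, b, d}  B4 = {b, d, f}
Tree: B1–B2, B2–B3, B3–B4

Every vertex of G appears in some bag (union = {a, b, c, d, e, f}); every edge is covered by a bag; and for each vertex v the set of bags containing v is connected in the bag tree. The decomposition is therefore valid. The largest bag has 3 vertices, so the width is 2.

Yes; width 2.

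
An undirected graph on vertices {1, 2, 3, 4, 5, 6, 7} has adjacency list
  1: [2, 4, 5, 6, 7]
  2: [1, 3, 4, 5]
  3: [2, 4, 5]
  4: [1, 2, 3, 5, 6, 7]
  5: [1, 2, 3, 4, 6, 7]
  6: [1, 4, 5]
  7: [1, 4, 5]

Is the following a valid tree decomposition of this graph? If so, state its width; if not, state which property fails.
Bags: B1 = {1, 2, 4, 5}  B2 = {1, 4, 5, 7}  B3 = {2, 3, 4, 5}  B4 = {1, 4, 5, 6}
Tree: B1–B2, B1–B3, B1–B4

Every vertex of G appears in some bag (union = {1, 2, 3, 4, 5, 6, 7}); every edge is covered by a bag; and for each vertex v the set of bags containing v is connected in the bag tree. The decomposition is therefore valid. The largest bag has 4 vertices, so the width is 3.

Yes; width 3.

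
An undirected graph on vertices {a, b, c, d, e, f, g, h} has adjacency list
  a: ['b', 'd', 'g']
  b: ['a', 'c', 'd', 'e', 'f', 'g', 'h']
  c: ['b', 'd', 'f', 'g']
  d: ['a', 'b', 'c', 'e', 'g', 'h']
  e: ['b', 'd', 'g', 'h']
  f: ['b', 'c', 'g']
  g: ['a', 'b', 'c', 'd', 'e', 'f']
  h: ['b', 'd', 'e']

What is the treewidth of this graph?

3

A width-3 tree decomposition is:
Bags: B1 = {b, c, d, g}  B2 = {b, c, f, g}  B3 = {b, d, e, g}  B4 = {a, b, d, g}  B5 = {b, d, e, h}
Tree: B1–B2, B1–B3, B3–B4, B3–B5
Every bag has size at most 4, so the width is 4 − 1 = 3 and tw(G) ≤ 3. For the lower bound, the 4 vertices {b, d, e, g} are pairwise adjacent, and any tree decomposition puts a clique entirely inside one bag — forcing width ≥ 3. The upper and lower bounds meet at 3, so that is the treewidth.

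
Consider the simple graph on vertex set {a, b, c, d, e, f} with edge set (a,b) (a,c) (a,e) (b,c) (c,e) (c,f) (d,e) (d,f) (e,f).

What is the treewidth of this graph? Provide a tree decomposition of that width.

Every bag has size at most 3, so the width is 3 − 1 = 2 and tw(G) ≤ 2. For the lower bound, the 3 vertices {d, e, f} are pairwise adjacent, and any tree decomposition puts a clique entirely inside one bag — forcing width ≥ 2. The upper and lower bounds meet at 2, so that is the treewidth.

Treewidth 2.
Bags: B1 = {a, c, e}  B2 = {a, b, c}  B3 = {c, e, f}  B4 = {d, e, f}
Tree: B1–B2, B1–B3, B3–B4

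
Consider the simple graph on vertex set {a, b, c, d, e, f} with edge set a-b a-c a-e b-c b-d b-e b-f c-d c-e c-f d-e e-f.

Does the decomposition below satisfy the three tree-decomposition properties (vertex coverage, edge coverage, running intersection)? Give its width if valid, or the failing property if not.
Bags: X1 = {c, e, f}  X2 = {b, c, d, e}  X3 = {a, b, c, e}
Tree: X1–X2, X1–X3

A tree decomposition must satisfy three properties: every vertex lies in some bag; for every edge, both endpoints lie together in some bag; and for every vertex, the bags containing it form a connected subtree. Here edge (b,f) lies in no bag, so the decomposition is invalid.

No — edge (b,f) lies in no bag.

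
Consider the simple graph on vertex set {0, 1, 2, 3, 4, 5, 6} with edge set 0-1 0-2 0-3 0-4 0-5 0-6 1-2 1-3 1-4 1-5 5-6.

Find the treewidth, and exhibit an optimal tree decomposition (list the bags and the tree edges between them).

The largest bag has 3 vertices, giving width 2; this decomposition certifies tw(G) ≤ 2. On the other hand G contains the 3-clique {0, 1, 2}. A clique must lie in a single bag of any decomposition, so no decomposition can have width below 2. The upper and lower bounds meet at 2, so that is the treewidth.

Treewidth 2.
Bags: B1 = {0, 1, 3}  B2 = {0, 1, 5}  B3 = {0, 1, 4}  B4 = {0, 1, 2}  B5 = {0, 5, 6}
Tree: B1–B2, B2–B3, B3–B4, B2–B5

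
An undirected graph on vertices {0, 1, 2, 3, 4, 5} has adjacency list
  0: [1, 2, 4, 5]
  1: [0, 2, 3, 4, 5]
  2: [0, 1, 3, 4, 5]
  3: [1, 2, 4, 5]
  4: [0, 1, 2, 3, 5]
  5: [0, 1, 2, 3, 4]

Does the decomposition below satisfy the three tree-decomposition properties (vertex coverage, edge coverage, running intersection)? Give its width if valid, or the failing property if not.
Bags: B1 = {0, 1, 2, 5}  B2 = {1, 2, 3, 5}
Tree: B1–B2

No — vertex 4 appears in no bag.

A tree decomposition must satisfy three properties: every vertex lies in some bag; for every edge, both endpoints lie together in some bag; and for every vertex, the bags containing it form a connected subtree. Here vertex 4 appears in no bag, so the decomposition is invalid.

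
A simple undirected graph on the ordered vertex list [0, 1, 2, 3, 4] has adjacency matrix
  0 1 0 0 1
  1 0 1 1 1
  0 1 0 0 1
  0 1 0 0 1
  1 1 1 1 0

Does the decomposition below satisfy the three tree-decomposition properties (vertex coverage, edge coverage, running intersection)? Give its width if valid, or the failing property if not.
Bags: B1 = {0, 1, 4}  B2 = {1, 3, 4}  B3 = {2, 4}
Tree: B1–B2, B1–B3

No — edge (1,2) lies in no bag.

A tree decomposition must satisfy three properties: every vertex lies in some bag; for every edge, both endpoints lie together in some bag; and for every vertex, the bags containing it form a connected subtree. Here edge (1,2) lies in no bag, so the decomposition is invalid.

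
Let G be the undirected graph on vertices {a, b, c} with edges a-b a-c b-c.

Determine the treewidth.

2

A width-2 tree decomposition is:
Bags: B1 = {a, b, c}
Tree: (single bag)
A single bag containing all 3 vertices is trivially a valid decomposition of width 2. For the lower bound, the 3 vertices {a, b, c} are pairwise adjacent, and any tree decomposition puts a clique entirely inside one bag — forcing width ≥ 2. Therefore the treewidth is 2.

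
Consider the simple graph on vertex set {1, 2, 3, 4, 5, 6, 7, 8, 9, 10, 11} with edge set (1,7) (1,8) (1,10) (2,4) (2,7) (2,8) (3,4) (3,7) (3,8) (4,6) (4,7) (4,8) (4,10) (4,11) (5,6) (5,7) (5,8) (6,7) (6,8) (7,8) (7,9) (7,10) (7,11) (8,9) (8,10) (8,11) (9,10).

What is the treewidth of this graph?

A width-3 tree decomposition is:
Bags: B1 = {3, 4, 7, 8}  B2 = {4, 7, 8, 11}  B3 = {4, 7, 8, 10}  B4 = {4, 6, 7, 8}  B5 = {7, 8, 9, 10}  B6 = {2, 4, 7, 8}  B7 = {5, 6, 7, 8}  B8 = {1, 7, 8, 10}
Tree: B1–B2, B2–B3, B3–B4, B3–B5, B4–B6, B4–B7, B3–B8
Every bag has size at most 4, so the width is 4 − 1 = 3 and tw(G) ≤ 3. For the lower bound, the 4 vertices {1, 7, 8, 10} are pairwise adjacent, and any tree decomposition puts a clique entirely inside one bag — forcing width ≥ 3. The upper and lower bounds meet at 3, so that is the treewidth.

3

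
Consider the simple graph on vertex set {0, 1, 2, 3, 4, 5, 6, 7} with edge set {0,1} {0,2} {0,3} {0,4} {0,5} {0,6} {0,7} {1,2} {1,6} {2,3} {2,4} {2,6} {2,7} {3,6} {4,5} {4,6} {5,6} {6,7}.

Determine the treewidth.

3

A width-3 tree decomposition is:
Bags: B1 = {0, 2, 3, 6}  B2 = {0, 2, 4, 6}  B3 = {0, 1, 2, 6}  B4 = {0, 2, 6, 7}  B5 = {0, 4, 5, 6}
Tree: B1–B2, B2–B3, B2–B4, B2–B5
Each bag holds 4 vertices, so the decomposition has width 3, which upper-bounds the treewidth. On the other hand G contains the 4-clique {0, 1, 2, 6}. A clique must lie in a single bag of any decomposition, so no decomposition can have width below 3. Therefore the treewidth is 3.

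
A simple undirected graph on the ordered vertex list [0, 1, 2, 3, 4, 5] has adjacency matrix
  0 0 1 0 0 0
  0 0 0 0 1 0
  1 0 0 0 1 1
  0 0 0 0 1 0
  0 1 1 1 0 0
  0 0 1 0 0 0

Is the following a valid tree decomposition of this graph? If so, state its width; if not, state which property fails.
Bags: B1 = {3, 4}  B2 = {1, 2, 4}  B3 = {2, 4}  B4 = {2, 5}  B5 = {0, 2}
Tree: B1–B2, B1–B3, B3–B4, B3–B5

No — bags containing vertex 2 are not connected in the tree.

A tree decomposition must satisfy three properties: every vertex lies in some bag; for every edge, both endpoints lie together in some bag; and for every vertex, the bags containing it form a connected subtree. Here bags containing vertex 2 are not connected in the tree, so the decomposition is invalid.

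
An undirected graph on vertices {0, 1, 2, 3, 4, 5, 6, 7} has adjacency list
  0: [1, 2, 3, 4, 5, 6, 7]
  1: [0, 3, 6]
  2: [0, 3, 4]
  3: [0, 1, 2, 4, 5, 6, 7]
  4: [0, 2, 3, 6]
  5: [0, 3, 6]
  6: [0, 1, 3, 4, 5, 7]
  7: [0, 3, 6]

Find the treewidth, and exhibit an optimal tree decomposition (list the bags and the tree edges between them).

Treewidth 3.
One such decomposition:
Bags: B1 = {0, 3, 4, 6}  B2 = {0, 3, 6, 7}  B3 = {0, 1, 3, 6}  B4 = {0, 3, 5, 6}  B5 = {0, 2, 3, 4}
Tree: B1–B2, B2–B3, B1–B4, B1–B5

Every bag has size at most 4, so the width is 4 − 1 = 3 and tw(G) ≤ 3. For the lower bound, the 4 vertices {0, 2, 3, 4} are pairwise adjacent, and any tree decomposition puts a clique entirely inside one bag — forcing width ≥ 3. Combining the bounds, tw(G) = 3.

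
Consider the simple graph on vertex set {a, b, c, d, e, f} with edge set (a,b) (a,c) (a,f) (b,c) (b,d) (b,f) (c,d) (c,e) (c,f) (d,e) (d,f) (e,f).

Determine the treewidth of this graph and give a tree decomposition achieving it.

The largest bag has 4 vertices, giving width 3; this decomposition certifies tw(G) ≤ 3. Conversely, {c, d, e, f} is a clique of size 4, and the vertices of any clique must share a bag in every tree decomposition; so some bag has ≥ 4 vertices and tw(G) ≥ 3. Hence tw(G) = 3 exactly.

Treewidth 3.
One optimal decomposition is:
Bags: B1 = {a, b, c, f}  B2 = {b, c, d, f}  B3 = {c, d, e, f}
Tree: B1–B2, B2–B3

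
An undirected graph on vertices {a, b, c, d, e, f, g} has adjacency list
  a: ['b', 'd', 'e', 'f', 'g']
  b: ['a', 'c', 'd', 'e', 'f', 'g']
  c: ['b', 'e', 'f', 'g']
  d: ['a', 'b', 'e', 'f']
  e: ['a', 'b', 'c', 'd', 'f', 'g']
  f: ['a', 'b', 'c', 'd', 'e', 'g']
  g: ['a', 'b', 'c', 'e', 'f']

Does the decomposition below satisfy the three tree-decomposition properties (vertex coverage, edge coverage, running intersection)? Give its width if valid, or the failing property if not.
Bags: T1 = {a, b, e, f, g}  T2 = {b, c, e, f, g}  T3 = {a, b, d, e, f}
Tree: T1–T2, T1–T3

Yes; width 4.

Checking the three conditions: (i) the bags cover all of {a, b, c, d, e, f, g}; (ii) for each edge, some bag contains both endpoints; (iii) the bags containing any fixed vertex form a subtree. All hold, so the decomposition is valid with width 5 − 1 = 4.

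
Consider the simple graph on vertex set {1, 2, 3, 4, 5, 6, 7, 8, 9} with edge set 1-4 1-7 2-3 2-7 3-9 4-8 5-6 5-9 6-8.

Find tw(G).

A width-2 tree decomposition is:
Bags: B1 = {1, 4, 8}  B2 = {1, 6, 8}  B3 = {1, 5, 6}  B4 = {1, 5, 9}  B5 = {1, 3, 9}  B6 = {1, 2, 3}  B7 = {1, 2, 7}
Tree: B1–B2, B2–B3, B3–B4, B4–B5, B5–B6, B6–B7
The largest bag has 3 vertices, giving width 2; this decomposition certifies tw(G) ≤ 2. The edges 1–4–8–6–5–9–3–2–7–1 form a cycle, so G is not a tree and its treewidth is at least 2. Combining the bounds, tw(G) = 2.

2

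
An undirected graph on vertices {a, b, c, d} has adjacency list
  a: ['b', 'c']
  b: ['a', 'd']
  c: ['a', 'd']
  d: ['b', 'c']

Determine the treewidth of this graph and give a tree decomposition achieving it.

Each bag holds 3 vertices, so the decomposition has width 2, which upper-bounds the treewidth. For the lower bound, G contains the cycle b–a–c–d–b, so G is not a forest; only forests have treewidth ≤ 1, hence tw(G) ≥ 2. Therefore the treewidth is 2.

Treewidth 2.
Bags: B1 = {a, b, c}  B2 = {b, c, d}
Tree: B1–B2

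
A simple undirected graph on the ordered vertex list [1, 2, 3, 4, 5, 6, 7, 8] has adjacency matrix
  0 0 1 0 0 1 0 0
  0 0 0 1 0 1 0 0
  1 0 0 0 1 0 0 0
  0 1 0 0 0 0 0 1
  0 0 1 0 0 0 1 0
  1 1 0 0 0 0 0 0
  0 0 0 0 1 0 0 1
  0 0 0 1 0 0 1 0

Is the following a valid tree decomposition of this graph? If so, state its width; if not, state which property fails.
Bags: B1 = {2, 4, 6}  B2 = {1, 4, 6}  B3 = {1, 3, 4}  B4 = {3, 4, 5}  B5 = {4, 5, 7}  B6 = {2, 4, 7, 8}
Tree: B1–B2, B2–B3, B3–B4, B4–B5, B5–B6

A tree decomposition must satisfy three properties: every vertex lies in some bag; for every edge, both endpoints lie together in some bag; and for every vertex, the bags containing it form a connected subtree. Here bags containing vertex 2 are not connected in the tree, so the decomposition is invalid.

No — bags containing vertex 2 are not connected in the tree.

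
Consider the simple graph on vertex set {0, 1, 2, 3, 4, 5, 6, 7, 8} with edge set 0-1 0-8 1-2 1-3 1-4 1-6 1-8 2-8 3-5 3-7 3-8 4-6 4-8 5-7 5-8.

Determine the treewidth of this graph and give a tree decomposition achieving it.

Treewidth 2.
Bags: B1 = {1, 4, 6}  B2 = {1, 4, 8}  B3 = {1, 2, 8}  B4 = {0, 1, 8}  B5 = {1, 3, 8}  B6 = {3, 5, 8}  B7 = {3, 5, 7}
Tree: B1–B2, B2–B3, B2–B4, B3–B5, B5–B6, B6–B7

The largest bag has 3 vertices, giving width 2; this decomposition certifies tw(G) ≤ 2. On the other hand G contains the 3-clique {0, 1, 8}. A clique must lie in a single bag of any decomposition, so no decomposition can have width below 2. Hence tw(G) = 2 exactly.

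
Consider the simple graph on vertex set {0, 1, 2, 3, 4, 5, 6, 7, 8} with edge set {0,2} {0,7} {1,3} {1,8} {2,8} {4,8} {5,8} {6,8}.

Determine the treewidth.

1

A width-1 tree decomposition is:
Bags: B1 = {1, 8}  B2 = {2, 8}  B3 = {1, 3}  B4 = {0, 2}  B5 = {6, 8}  B6 = {0, 7}  B7 = {5, 8}  B8 = {4, 8}
Tree: B1–B2, B1–B3, B2–B4, B2–B5, B4–B6, B2–B7, B7–B8
Every bag has size at most 2, so the width is 2 − 1 = 1 and tw(G) ≤ 1. Any graph with an edge has treewidth ≥ 1, and G has the edge 1–8. Combining the bounds, tw(G) = 1.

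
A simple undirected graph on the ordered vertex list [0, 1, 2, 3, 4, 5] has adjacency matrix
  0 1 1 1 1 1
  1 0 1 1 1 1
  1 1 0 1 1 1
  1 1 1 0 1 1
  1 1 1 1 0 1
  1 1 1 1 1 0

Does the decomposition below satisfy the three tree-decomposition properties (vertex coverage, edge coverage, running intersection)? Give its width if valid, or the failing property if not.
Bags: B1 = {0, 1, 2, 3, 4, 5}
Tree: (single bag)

Every vertex of G appears in some bag (union = {0, 1, 2, 3, 4, 5}); every edge is covered by a bag; and for each vertex v the set of bags containing v is connected in the bag tree. The decomposition is therefore valid. The largest bag has 6 vertices, so the width is 5.

Yes; width 5.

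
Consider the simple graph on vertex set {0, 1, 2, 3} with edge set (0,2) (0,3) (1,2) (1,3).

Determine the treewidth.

2

A width-2 tree decomposition is:
Bags: B1 = {0, 1, 2}  B2 = {0, 1, 3}
Tree: B1–B2
The largest bag has 3 vertices, giving width 2; this decomposition certifies tw(G) ≤ 2. Since 1–2–0–3–1 is a cycle in G, G is not acyclic. Forests are exactly the graphs of treewidth ≤ 1, so tw(G) ≥ 2. The upper and lower bounds meet at 2, so that is the treewidth.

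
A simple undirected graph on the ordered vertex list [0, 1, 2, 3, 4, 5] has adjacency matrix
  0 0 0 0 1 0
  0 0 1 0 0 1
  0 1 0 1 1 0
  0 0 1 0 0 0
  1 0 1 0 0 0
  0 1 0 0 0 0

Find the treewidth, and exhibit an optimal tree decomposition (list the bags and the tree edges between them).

Treewidth 1.
Bags: B1 = {2, 4}  B2 = {2, 3}  B3 = {0, 4}  B4 = {1, 2}  B5 = {1, 5}
Tree: B1–B2, B1–B3, B1–B4, B4–B5

Each bag holds 2 vertices, so the decomposition has width 1, which upper-bounds the treewidth. Since G has at least one edge (e.g. 4–2), it is not an edgeless graph, so tw(G) ≥ 1. Therefore the treewidth is 1.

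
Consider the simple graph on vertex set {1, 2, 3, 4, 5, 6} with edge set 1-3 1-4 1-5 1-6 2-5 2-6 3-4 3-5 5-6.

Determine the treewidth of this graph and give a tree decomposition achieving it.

The largest bag has 3 vertices, giving width 2; this decomposition certifies tw(G) ≤ 2. For the lower bound, the 3 vertices {1, 3, 4} are pairwise adjacent, and any tree decomposition puts a clique entirely inside one bag — forcing width ≥ 2. The upper and lower bounds meet at 2, so that is the treewidth.

Treewidth 2.
Bags: B1 = {1, 5, 6}  B2 = {1, 3, 5}  B3 = {1, 3, 4}  B4 = {2, 5, 6}
Tree: B1–B2, B2–B3, B1–B4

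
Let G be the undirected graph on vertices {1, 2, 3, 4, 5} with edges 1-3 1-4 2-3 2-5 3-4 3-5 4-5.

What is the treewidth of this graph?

A width-2 tree decomposition is:
Bags: B1 = {3, 4, 5}  B2 = {2, 3, 5}  B3 = {1, 3, 4}
Tree: B1–B2, B1–B3
The largest bag has 3 vertices, giving width 2; this decomposition certifies tw(G) ≤ 2. Conversely, {2, 3, 5} is a clique of size 3, and the vertices of any clique must share a bag in every tree decomposition; so some bag has ≥ 3 vertices and tw(G) ≥ 2. Therefore the treewidth is 2.

2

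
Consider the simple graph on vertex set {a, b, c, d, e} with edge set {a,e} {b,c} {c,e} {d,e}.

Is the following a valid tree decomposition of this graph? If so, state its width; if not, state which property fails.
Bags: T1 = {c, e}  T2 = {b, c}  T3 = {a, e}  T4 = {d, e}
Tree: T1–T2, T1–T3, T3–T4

Checking the three conditions: (i) the bags cover all of {a, b, c, d, e}; (ii) for each edge, some bag contains both endpoints; (iii) the bags containing any fixed vertex form a subtree. All hold, so the decomposition is valid with width 2 − 1 = 1.

Yes; width 1.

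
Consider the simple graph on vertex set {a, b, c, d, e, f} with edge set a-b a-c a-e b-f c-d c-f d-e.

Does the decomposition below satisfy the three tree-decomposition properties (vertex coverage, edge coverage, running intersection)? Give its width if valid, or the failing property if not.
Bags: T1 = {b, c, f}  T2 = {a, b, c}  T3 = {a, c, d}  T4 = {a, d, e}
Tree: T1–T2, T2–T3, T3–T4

Vertex coverage: the bags together contain {a, b, c, d, e, f}, the full vertex set. Edge coverage: each edge of G has both endpoints in at least one bag. Running intersection: for every vertex, the bags containing it form a connected subtree. All three properties hold, so this is a valid tree decomposition of width max|bag| − 1 = 2, and hence tw(G) ≤ 2.

Yes; width 2.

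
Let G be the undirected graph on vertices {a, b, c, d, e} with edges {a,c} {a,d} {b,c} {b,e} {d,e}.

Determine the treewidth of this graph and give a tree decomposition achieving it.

Each bag holds 3 vertices, so the decomposition has width 2, which upper-bounds the treewidth. For the lower bound, G contains the cycle b–c–a–d–e–b, so G is not a forest; only forests have treewidth ≤ 1, hence tw(G) ≥ 2. Combining the bounds, tw(G) = 2.

Treewidth 2.
Bags: B1 = {a, b, c}  B2 = {a, b, d}  B3 = {b, d, e}
Tree: B1–B2, B2–B3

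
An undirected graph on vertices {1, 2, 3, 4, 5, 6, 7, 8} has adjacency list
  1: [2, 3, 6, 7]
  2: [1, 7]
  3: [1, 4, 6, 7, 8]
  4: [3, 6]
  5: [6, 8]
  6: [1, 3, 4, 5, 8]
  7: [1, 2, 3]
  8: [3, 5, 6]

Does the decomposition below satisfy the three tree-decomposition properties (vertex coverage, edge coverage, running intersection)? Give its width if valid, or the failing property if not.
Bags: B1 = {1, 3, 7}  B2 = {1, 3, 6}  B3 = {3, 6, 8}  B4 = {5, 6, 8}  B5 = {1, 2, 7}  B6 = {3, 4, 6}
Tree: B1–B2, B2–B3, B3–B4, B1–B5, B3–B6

Every vertex of G appears in some bag (union = {1, 2, 3, 4, 5, 6, 7, 8}); every edge is covered by a bag; and for each vertex v the set of bags containing v is connected in the bag tree. The decomposition is therefore valid. The largest bag has 3 vertices, so the width is 2.

Yes; width 2.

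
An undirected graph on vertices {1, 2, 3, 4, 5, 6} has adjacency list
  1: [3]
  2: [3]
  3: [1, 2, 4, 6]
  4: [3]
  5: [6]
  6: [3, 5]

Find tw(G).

A width-1 tree decomposition is:
Bags: B1 = {2, 3}  B2 = {3, 4}  B3 = {3, 6}  B4 = {1, 3}  B5 = {5, 6}
Tree: B1–B2, B1–B3, B1–B4, B3–B5
Every bag has size at most 2, so the width is 2 − 1 = 1 and tw(G) ≤ 1. G has an edge, so its treewidth is at least 1. The upper and lower bounds meet at 1, so that is the treewidth.

1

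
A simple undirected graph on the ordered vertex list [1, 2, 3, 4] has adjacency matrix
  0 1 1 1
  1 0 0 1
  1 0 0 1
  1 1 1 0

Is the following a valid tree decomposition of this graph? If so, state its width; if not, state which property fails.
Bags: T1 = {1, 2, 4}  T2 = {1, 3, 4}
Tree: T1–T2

Vertex coverage: the bags together contain {1, 2, 3, 4}, the full vertex set. Edge coverage: each edge of G has both endpoints in at least one bag. Running intersection: for every vertex, the bags containing it form a connected subtree. All three properties hold, so this is a valid tree decomposition of width max|bag| − 1 = 2, and hence tw(G) ≤ 2.

Yes; width 2.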